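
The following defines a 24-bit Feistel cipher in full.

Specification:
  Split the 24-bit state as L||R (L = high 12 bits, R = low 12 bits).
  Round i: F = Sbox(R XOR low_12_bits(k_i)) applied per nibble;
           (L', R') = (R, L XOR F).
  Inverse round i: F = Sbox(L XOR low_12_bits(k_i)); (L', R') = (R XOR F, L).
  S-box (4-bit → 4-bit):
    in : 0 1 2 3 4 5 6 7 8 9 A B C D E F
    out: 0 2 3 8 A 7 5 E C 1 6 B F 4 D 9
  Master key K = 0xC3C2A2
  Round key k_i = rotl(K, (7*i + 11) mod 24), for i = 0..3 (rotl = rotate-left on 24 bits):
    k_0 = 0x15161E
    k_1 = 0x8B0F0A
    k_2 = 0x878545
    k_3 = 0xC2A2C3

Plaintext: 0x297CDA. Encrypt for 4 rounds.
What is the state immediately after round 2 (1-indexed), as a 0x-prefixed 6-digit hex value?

s_0 = plaintext = 0x297CDA
s_1 = Round(s_0, k_0) = 0xCDA46D
s_2 = Round(s_1, k_1) = 0x46D784
s_3 = Round(s_2, k_2) = 0x78479F
s_4 = Round(s_3, k_3) = 0x79F0FB

0x46D784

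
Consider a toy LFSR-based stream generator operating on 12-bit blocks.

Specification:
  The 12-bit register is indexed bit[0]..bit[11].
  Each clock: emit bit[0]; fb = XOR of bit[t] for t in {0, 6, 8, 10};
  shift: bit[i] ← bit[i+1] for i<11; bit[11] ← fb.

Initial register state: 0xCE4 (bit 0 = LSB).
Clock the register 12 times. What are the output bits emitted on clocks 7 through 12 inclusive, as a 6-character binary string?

reg_0 = 0xCE4
clock 1: out=0, reg = 0x672
clock 2: out=0, reg = 0x339
clock 3: out=1, reg = 0x19C
clock 4: out=0, reg = 0x8CE
clock 5: out=0, reg = 0xC67
clock 6: out=1, reg = 0xE33
clock 7: out=1, reg = 0x719
clock 8: out=1, reg = 0xB8C
clock 9: out=0, reg = 0xDC6
clock 10: out=0, reg = 0xEE3
clock 11: out=1, reg = 0xF71
clock 12: out=1, reg = 0x7B8

110011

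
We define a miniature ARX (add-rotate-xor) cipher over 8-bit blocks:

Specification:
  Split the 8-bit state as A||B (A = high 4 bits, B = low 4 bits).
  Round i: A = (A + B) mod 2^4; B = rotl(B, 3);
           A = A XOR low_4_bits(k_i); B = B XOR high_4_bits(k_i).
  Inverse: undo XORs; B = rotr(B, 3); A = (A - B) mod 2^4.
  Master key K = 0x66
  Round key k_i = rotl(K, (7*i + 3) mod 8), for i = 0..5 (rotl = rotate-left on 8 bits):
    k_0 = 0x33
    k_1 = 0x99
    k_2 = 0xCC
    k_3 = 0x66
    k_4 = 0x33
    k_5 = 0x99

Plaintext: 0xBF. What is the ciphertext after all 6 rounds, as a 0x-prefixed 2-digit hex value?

s_0 = plaintext = 0xBF
s_1 = Round(s_0, k_0) = 0x9C
s_2 = Round(s_1, k_1) = 0xCF
s_3 = Round(s_2, k_2) = 0x73
s_4 = Round(s_3, k_3) = 0xCF
s_5 = Round(s_4, k_4) = 0x8C
s_6 = Round(s_5, k_5) = 0xDF

0xDF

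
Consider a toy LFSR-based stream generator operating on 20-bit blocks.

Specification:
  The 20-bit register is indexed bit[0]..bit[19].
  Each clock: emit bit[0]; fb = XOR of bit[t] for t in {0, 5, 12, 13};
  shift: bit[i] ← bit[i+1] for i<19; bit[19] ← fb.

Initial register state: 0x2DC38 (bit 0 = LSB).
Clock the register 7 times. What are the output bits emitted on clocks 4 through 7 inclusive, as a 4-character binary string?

reg_0 = 0x2DC38
clock 1: out=0, reg = 0x16E1C
clock 2: out=0, reg = 0x8B70E
clock 3: out=0, reg = 0x45B87
clock 4: out=1, reg = 0x22DC3
clock 5: out=1, reg = 0x116E1
clock 6: out=1, reg = 0x88B70
clock 7: out=0, reg = 0xC45B8

1110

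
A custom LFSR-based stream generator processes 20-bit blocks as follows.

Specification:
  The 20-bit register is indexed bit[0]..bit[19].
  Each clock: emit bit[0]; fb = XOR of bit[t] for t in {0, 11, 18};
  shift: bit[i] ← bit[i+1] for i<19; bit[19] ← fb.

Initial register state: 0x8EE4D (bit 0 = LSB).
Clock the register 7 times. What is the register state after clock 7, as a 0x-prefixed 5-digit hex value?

reg_0 = 0x8EE4D
clock 1: out=1, reg = 0x47726
clock 2: out=0, reg = 0xA3B93
clock 3: out=1, reg = 0x51DC9
clock 4: out=1, reg = 0xA8EE4
clock 5: out=0, reg = 0xD4772
clock 6: out=0, reg = 0xEA3B9
clock 7: out=1, reg = 0x751DC

0x751DC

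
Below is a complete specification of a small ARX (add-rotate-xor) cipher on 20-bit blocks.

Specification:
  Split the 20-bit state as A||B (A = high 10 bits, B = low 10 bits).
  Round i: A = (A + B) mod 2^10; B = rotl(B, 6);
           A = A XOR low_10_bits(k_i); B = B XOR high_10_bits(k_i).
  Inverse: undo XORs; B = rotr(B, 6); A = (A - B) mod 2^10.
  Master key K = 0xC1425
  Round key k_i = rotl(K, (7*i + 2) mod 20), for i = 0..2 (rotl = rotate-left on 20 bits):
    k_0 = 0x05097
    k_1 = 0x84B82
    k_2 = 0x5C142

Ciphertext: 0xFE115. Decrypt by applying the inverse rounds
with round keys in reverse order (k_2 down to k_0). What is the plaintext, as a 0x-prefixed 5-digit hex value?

s_0 = ciphertext = 0xFE115
s_1 = InvRound(s_0, k_2) = 0x1A651
s_2 = InvRound(s_1, k_1) = 0xEE831
s_3 = InvRound(s_2, k_0) = 0x37650

0x37650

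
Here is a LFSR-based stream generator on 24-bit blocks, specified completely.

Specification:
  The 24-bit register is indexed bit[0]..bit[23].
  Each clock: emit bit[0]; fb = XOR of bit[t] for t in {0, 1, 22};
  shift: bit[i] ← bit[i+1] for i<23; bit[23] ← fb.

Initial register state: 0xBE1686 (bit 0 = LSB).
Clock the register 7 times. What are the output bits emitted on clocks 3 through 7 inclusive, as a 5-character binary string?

reg_0 = 0xBE1686
clock 1: out=0, reg = 0xDF0B43
clock 2: out=1, reg = 0xEF85A1
clock 3: out=1, reg = 0x77C2D0
clock 4: out=0, reg = 0xBBE168
clock 5: out=0, reg = 0x5DF0B4
clock 6: out=0, reg = 0xAEF85A
clock 7: out=0, reg = 0xD77C2D

10000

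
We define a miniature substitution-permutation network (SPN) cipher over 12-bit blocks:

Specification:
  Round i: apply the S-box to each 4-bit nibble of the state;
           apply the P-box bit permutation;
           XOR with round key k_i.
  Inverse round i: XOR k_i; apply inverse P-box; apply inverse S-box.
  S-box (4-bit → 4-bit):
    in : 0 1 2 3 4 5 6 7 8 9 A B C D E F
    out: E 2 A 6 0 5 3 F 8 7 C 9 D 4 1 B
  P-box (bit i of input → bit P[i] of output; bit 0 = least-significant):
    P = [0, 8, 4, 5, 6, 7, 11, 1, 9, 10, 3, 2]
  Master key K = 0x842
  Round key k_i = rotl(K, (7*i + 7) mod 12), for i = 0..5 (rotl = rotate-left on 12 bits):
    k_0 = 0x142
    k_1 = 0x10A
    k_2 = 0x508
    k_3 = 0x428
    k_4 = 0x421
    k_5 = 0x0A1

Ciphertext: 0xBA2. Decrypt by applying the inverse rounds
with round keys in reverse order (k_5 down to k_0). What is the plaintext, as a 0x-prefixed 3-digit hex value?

0x8F4

s_0 = ciphertext = 0xBA2
s_1 = InvRound(s_0, k_5) = 0xEA6
s_2 = InvRound(s_1, k_4) = 0xB0E
s_3 = InvRound(s_2, k_3) = 0xFA2
s_4 = InvRound(s_3, k_2) = 0x508
s_5 = InvRound(s_4, k_1) = 0x184
s_6 = InvRound(s_5, k_0) = 0x8F4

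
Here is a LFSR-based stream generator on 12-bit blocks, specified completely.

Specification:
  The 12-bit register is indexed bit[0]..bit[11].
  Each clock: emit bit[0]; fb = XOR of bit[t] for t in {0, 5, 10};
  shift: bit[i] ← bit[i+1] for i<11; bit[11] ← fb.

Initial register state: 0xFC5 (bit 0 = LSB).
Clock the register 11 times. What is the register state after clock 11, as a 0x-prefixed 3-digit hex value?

0x1B1

reg_0 = 0xFC5
clock 1: out=1, reg = 0x7E2
clock 2: out=0, reg = 0x3F1
clock 3: out=1, reg = 0x1F8
clock 4: out=0, reg = 0x8FC
clock 5: out=0, reg = 0xC7E
clock 6: out=0, reg = 0x63F
clock 7: out=1, reg = 0xB1F
clock 8: out=1, reg = 0xD8F
clock 9: out=1, reg = 0x6C7
clock 10: out=1, reg = 0x363
clock 11: out=1, reg = 0x1B1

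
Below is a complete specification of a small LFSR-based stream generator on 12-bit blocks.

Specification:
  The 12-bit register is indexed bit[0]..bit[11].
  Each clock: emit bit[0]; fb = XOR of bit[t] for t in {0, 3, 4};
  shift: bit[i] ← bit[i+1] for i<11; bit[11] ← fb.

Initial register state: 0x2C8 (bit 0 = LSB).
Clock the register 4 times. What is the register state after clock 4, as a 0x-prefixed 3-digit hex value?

0xD2C

reg_0 = 0x2C8
clock 1: out=0, reg = 0x964
clock 2: out=0, reg = 0x4B2
clock 3: out=0, reg = 0xA59
clock 4: out=1, reg = 0xD2C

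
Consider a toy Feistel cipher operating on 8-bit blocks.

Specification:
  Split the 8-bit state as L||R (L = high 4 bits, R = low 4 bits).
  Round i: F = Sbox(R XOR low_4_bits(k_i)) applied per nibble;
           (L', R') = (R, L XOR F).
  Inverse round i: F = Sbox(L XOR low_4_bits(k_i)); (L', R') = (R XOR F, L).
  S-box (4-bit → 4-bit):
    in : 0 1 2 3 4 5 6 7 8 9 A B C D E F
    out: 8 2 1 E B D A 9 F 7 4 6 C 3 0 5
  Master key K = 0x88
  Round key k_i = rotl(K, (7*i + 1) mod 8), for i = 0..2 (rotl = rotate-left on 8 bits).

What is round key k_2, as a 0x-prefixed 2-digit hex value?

K = 0x88
k_0 = rotl(K, (7*0+1) mod 8) = rotl(K, 1) = 0x11
k_1 = rotl(K, (7*1+1) mod 8) = rotl(K, 0) = 0x88
k_2 = rotl(K, (7*2+1) mod 8) = rotl(K, 7) = 0x44

0x44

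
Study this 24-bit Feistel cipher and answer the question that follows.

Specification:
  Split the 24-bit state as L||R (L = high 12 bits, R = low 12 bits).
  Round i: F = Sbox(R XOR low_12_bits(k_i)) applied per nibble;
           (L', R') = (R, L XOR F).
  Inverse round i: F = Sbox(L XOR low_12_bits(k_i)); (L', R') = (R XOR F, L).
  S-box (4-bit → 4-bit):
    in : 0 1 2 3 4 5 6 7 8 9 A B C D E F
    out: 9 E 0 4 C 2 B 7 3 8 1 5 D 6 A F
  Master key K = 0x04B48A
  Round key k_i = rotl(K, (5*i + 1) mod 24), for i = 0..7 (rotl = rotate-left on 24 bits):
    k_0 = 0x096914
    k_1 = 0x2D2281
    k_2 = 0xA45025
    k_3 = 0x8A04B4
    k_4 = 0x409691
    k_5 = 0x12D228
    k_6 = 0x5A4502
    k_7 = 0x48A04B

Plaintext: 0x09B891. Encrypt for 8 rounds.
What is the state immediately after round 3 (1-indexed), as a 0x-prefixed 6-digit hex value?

0x592CFE

s_0 = plaintext = 0x09B891
s_1 = Round(s_0, k_0) = 0x891EA9
s_2 = Round(s_1, k_1) = 0xEA9592
s_3 = Round(s_2, k_2) = 0x592CFE
s_4 = Round(s_3, k_3) = 0xCFE653
s_5 = Round(s_4, k_4) = 0x65352E
s_6 = Round(s_5, k_5) = 0x52E1C8
s_7 = Round(s_6, k_6) = 0x1C89FF
s_8 = Round(s_7, k_7) = 0x9FF994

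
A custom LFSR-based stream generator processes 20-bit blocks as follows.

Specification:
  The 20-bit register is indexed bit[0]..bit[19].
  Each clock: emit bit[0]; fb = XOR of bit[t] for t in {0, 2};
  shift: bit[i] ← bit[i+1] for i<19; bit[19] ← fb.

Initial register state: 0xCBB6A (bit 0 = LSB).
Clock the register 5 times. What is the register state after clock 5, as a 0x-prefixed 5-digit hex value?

reg_0 = 0xCBB6A
clock 1: out=0, reg = 0x65DB5
clock 2: out=1, reg = 0x32EDA
clock 3: out=0, reg = 0x1976D
clock 4: out=1, reg = 0x0CBB6
clock 5: out=0, reg = 0x865DB

0x865DB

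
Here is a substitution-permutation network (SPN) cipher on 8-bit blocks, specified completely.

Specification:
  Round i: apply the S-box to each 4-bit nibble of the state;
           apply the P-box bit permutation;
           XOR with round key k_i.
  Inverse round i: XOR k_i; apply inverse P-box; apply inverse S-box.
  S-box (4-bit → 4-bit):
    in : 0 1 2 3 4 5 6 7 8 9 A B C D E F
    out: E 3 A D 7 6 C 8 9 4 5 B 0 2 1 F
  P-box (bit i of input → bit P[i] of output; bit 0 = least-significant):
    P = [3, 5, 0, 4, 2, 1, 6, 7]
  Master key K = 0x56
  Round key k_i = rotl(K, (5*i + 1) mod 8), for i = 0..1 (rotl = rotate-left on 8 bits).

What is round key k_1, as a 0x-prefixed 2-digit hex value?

K = 0x56
k_0 = rotl(K, (5*0+1) mod 8) = rotl(K, 1) = 0xAC
k_1 = rotl(K, (5*1+1) mod 8) = rotl(K, 6) = 0x95

0x95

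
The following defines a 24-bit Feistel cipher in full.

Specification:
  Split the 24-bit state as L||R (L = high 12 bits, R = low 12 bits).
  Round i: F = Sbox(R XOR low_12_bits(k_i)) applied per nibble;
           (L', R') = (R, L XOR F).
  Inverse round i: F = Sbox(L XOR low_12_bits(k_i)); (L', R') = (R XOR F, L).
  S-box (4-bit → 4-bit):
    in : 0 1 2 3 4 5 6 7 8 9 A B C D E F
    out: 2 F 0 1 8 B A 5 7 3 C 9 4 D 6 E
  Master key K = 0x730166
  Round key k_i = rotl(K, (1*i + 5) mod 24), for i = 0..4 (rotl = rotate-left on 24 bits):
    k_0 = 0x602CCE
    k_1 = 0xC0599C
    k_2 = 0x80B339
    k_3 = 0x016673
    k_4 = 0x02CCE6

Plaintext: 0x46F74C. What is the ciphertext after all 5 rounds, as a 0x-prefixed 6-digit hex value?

0x1B5486

s_0 = plaintext = 0x46F74C
s_1 = Round(s_0, k_0) = 0x74CD1F
s_2 = Round(s_1, k_1) = 0xD1FF3D
s_3 = Round(s_2, k_2) = 0xF3D937
s_4 = Round(s_3, k_3) = 0x9371B5
s_5 = Round(s_4, k_4) = 0x1B5486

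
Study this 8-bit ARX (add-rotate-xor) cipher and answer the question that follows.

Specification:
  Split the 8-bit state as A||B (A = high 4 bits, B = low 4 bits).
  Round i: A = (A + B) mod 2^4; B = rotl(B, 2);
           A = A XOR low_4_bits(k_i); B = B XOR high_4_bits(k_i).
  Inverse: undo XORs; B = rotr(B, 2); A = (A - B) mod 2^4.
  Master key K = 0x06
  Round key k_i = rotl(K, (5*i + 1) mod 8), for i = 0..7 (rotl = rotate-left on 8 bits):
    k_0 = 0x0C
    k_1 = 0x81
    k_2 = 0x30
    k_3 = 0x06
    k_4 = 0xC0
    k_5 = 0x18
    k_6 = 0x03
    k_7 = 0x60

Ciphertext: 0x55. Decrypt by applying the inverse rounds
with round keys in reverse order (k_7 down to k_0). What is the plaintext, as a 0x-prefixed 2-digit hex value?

0x05

s_0 = ciphertext = 0x55
s_1 = InvRound(s_0, k_7) = 0x9C
s_2 = InvRound(s_1, k_6) = 0x73
s_3 = InvRound(s_2, k_5) = 0x78
s_4 = InvRound(s_3, k_4) = 0x61
s_5 = InvRound(s_4, k_3) = 0xC4
s_6 = InvRound(s_5, k_2) = 0xFD
s_7 = InvRound(s_6, k_1) = 0x95
s_8 = InvRound(s_7, k_0) = 0x05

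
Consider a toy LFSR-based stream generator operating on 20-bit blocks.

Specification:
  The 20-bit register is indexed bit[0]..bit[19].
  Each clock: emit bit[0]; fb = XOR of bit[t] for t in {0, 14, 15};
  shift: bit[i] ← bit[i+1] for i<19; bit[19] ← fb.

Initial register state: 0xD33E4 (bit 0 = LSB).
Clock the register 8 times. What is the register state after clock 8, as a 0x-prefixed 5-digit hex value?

0x0AD33

reg_0 = 0xD33E4
clock 1: out=0, reg = 0x699F2
clock 2: out=0, reg = 0xB4CF9
clock 3: out=1, reg = 0x5A67C
clock 4: out=0, reg = 0xAD33E
clock 5: out=0, reg = 0x5699F
clock 6: out=1, reg = 0x2B4CF
clock 7: out=1, reg = 0x15A67
clock 8: out=1, reg = 0x0AD33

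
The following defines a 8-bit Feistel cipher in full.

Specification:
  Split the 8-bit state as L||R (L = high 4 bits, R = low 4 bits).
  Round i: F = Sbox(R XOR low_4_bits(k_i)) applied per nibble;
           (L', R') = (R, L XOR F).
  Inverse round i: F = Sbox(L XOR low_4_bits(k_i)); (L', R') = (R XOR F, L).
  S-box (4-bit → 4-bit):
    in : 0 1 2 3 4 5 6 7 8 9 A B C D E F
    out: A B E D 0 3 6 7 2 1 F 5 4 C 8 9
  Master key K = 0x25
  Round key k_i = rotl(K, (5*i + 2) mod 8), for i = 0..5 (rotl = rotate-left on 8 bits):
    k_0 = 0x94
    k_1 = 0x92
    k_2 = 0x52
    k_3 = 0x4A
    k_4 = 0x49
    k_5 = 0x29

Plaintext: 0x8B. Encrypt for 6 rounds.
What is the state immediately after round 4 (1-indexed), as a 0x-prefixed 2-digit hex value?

s_0 = plaintext = 0x8B
s_1 = Round(s_0, k_0) = 0xB1
s_2 = Round(s_1, k_1) = 0x16
s_3 = Round(s_2, k_2) = 0x61
s_4 = Round(s_3, k_3) = 0x13
s_5 = Round(s_4, k_4) = 0x3E
s_6 = Round(s_5, k_5) = 0xE4

0x13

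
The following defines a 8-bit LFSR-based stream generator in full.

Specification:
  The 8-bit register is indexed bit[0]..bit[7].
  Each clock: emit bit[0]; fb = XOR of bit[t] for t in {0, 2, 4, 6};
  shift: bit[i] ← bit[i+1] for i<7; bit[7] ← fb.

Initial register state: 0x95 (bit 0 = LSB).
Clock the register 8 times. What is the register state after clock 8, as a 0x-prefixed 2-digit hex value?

reg_0 = 0x95
clock 1: out=1, reg = 0xCA
clock 2: out=0, reg = 0xE5
clock 3: out=1, reg = 0xF2
clock 4: out=0, reg = 0x79
clock 5: out=1, reg = 0xBC
clock 6: out=0, reg = 0x5E
clock 7: out=0, reg = 0xAF
clock 8: out=1, reg = 0x57

0x57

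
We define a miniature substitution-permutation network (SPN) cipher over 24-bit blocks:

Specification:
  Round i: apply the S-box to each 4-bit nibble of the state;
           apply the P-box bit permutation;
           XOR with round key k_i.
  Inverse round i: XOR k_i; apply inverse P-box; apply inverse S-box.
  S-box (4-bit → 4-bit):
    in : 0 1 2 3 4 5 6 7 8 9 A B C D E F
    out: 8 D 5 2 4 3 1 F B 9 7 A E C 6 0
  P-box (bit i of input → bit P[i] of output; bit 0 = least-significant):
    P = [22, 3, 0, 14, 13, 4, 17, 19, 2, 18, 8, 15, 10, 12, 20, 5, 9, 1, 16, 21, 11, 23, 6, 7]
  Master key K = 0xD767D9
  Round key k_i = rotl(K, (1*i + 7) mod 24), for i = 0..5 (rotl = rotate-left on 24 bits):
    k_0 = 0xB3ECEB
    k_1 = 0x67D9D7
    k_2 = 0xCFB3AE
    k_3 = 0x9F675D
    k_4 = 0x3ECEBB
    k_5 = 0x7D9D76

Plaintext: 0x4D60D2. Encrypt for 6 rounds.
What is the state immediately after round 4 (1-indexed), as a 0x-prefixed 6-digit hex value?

s_0 = plaintext = 0x4D60D2
s_1 = Round(s_0, k_0) = 0xD868AA
s_2 = Round(s_1, k_1) = 0x017F08
s_3 = Round(s_2, k_2) = 0xB6E506
s_4 = Round(s_3, k_3) = 0x4375D9
s_5 = Round(s_4, k_4) = 0x609ADD
s_6 = Round(s_5, k_5) = 0x53D053

0x4375D9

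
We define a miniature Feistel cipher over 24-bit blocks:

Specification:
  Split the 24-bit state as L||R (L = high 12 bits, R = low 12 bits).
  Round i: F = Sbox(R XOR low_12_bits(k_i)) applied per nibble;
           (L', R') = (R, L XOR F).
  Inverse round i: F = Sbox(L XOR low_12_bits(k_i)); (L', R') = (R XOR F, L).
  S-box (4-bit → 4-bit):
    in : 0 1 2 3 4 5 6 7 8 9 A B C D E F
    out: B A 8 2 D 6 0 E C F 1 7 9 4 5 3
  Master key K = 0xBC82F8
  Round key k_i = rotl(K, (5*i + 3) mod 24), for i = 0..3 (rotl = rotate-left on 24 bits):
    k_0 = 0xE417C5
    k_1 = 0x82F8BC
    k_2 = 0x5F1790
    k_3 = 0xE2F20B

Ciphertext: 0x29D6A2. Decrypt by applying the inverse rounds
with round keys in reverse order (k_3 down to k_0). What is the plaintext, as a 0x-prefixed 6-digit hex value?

0x759A2D

s_0 = ciphertext = 0x29D6A2
s_1 = InvRound(s_0, k_3) = 0xD5229D
s_2 = InvRound(s_1, k_2) = 0x305D52
s_3 = InvRound(s_2, k_1) = 0xA2D305
s_4 = InvRound(s_3, k_0) = 0x759A2D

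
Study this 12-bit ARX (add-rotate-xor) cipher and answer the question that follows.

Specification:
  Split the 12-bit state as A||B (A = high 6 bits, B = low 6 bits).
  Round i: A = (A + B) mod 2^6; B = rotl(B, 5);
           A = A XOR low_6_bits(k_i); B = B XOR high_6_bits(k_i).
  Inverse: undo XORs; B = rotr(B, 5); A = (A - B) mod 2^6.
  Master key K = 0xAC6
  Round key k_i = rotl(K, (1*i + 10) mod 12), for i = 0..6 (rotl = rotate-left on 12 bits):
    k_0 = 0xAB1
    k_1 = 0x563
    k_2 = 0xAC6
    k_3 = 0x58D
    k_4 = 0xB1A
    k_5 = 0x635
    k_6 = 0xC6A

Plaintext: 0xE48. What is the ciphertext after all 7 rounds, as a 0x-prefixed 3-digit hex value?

s_0 = plaintext = 0xE48
s_1 = Round(s_0, k_0) = 0xC2E
s_2 = Round(s_1, k_1) = 0xF42
s_3 = Round(s_2, k_2) = 0xE6A
s_4 = Round(s_3, k_3) = 0xB83
s_5 = Round(s_4, k_4) = 0xACD
s_6 = Round(s_5, k_5) = 0x37E
s_7 = Round(s_6, k_6) = 0x86E

0x86E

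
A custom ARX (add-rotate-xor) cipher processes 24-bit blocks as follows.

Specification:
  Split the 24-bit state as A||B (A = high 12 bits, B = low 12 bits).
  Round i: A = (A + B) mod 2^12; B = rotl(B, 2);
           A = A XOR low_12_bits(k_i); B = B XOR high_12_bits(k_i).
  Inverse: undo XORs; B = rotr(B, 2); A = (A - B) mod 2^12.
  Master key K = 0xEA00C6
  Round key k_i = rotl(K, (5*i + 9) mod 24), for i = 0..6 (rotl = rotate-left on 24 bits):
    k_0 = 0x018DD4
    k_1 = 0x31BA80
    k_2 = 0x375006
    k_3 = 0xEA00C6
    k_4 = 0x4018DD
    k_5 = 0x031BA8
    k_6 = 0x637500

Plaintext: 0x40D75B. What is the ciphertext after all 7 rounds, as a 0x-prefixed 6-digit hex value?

0x383A59

s_0 = plaintext = 0x40D75B
s_1 = Round(s_0, k_0) = 0x6BCD75
s_2 = Round(s_1, k_1) = 0xEB16CC
s_3 = Round(s_2, k_2) = 0x57B844
s_4 = Round(s_3, k_3) = 0xD79FB2
s_5 = Round(s_4, k_4) = 0x5F6ACA
s_6 = Round(s_5, k_5) = 0xB68B1B
s_7 = Round(s_6, k_6) = 0x383A59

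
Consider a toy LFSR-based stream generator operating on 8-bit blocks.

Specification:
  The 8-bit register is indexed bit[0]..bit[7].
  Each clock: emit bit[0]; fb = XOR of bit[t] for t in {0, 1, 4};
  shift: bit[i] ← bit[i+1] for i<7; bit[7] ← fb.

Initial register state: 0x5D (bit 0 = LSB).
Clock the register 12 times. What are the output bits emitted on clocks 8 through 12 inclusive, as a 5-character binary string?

00110

reg_0 = 0x5D
clock 1: out=1, reg = 0x2E
clock 2: out=0, reg = 0x97
clock 3: out=1, reg = 0xCB
clock 4: out=1, reg = 0x65
clock 5: out=1, reg = 0xB2
clock 6: out=0, reg = 0x59
clock 7: out=1, reg = 0x2C
clock 8: out=0, reg = 0x16
clock 9: out=0, reg = 0x0B
clock 10: out=1, reg = 0x05
clock 11: out=1, reg = 0x82
clock 12: out=0, reg = 0xC1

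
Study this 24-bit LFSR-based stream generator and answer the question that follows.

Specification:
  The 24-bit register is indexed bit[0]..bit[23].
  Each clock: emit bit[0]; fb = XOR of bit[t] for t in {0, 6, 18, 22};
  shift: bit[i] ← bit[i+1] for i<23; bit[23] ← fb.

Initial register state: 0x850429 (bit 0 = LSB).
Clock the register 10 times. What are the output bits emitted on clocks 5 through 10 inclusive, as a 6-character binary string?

010000

reg_0 = 0x850429
clock 1: out=1, reg = 0x428214
clock 2: out=0, reg = 0xA1410A
clock 3: out=0, reg = 0x50A085
clock 4: out=1, reg = 0x285042
clock 5: out=0, reg = 0x942821
clock 6: out=1, reg = 0x4A1410
clock 7: out=0, reg = 0xA50A08
clock 8: out=0, reg = 0xD28504
clock 9: out=0, reg = 0xE94282
clock 10: out=0, reg = 0xF4A141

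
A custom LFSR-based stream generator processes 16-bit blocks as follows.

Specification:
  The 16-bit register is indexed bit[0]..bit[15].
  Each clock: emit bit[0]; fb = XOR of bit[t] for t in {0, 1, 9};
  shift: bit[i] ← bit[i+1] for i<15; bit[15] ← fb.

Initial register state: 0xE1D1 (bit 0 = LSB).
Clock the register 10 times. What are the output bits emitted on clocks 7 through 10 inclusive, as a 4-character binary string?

reg_0 = 0xE1D1
clock 1: out=1, reg = 0xF0E8
clock 2: out=0, reg = 0x7874
clock 3: out=0, reg = 0x3C3A
clock 4: out=0, reg = 0x9E1D
clock 5: out=1, reg = 0x4F0E
clock 6: out=0, reg = 0x2787
clock 7: out=1, reg = 0x93C3
clock 8: out=1, reg = 0xC9E1
clock 9: out=1, reg = 0xE4F0
clock 10: out=0, reg = 0x7278

1110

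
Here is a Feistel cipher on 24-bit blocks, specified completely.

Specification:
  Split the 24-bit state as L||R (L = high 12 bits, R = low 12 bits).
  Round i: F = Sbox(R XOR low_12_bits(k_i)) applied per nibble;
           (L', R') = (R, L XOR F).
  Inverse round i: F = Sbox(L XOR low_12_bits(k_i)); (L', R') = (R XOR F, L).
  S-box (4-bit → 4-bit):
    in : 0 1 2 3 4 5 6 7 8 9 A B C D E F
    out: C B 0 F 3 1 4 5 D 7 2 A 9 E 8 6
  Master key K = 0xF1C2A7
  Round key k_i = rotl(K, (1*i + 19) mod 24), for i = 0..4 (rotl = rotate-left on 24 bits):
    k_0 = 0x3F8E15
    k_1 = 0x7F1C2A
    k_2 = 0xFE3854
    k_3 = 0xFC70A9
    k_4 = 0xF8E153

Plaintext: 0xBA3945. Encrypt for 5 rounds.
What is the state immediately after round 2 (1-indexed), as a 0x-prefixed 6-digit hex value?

s_0 = plaintext = 0xBA3945
s_1 = Round(s_0, k_0) = 0x945EBF
s_2 = Round(s_1, k_1) = 0xEBF934
s_3 = Round(s_2, k_2) = 0x9345F3
s_4 = Round(s_3, k_3) = 0x5F3826
s_5 = Round(s_4, k_4) = 0x8262A2

0xEBF934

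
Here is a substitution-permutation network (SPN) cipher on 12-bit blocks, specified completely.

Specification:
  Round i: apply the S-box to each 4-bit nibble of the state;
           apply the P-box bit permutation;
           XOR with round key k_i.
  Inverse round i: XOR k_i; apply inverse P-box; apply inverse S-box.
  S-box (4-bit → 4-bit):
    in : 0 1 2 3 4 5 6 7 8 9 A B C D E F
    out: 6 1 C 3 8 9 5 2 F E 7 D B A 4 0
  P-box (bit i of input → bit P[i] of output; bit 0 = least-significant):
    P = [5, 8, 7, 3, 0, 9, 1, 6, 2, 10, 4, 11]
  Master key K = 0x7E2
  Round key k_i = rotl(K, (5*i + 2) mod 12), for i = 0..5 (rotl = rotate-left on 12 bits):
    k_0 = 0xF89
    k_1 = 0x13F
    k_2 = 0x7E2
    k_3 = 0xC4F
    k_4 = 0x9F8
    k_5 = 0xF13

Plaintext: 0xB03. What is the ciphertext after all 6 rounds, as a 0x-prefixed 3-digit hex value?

0x212

s_0 = plaintext = 0xB03
s_1 = Round(s_0, k_0) = 0x4BF
s_2 = Round(s_1, k_1) = 0x97C
s_3 = Round(s_2, k_2) = 0x8DA
s_4 = Round(s_3, k_3) = 0x3BB
s_5 = Round(s_4, k_4) = 0xD17
s_6 = Round(s_5, k_5) = 0x212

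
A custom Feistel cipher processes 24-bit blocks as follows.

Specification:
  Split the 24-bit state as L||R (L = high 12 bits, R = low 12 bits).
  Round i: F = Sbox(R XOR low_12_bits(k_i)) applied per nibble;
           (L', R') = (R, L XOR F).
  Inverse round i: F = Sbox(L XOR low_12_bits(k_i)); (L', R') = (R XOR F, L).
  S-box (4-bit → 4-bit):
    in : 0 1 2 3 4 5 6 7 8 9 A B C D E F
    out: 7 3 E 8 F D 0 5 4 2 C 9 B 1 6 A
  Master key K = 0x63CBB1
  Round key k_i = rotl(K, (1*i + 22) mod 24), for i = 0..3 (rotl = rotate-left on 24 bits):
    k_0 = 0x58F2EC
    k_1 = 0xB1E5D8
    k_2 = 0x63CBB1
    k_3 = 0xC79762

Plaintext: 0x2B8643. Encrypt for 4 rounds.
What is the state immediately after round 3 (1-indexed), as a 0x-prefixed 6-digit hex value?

0x28FFF4

s_0 = plaintext = 0x2B8643
s_1 = Round(s_0, k_0) = 0x643D72
s_2 = Round(s_1, k_1) = 0xD7228F
s_3 = Round(s_2, k_2) = 0x28FFF4
s_4 = Round(s_3, k_3) = 0xFF46AF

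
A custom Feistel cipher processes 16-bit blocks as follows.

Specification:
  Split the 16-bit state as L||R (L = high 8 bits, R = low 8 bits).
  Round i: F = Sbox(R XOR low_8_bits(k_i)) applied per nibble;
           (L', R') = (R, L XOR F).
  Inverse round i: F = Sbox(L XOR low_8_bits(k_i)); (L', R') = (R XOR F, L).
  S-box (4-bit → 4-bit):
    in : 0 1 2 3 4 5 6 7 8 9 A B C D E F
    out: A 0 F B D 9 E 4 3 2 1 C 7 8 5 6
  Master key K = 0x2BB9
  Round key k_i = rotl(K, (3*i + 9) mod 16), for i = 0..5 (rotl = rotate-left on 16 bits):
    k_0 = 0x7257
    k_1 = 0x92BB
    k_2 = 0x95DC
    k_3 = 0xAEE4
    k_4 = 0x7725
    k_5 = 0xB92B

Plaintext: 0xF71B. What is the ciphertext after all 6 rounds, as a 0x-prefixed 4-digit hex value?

s_0 = plaintext = 0xF71B
s_1 = Round(s_0, k_0) = 0x1B20
s_2 = Round(s_1, k_1) = 0x2037
s_3 = Round(s_2, k_2) = 0x377C
s_4 = Round(s_3, k_3) = 0x7C14
s_5 = Round(s_4, k_4) = 0x14CC
s_6 = Round(s_5, k_5) = 0xCC40

0xCC40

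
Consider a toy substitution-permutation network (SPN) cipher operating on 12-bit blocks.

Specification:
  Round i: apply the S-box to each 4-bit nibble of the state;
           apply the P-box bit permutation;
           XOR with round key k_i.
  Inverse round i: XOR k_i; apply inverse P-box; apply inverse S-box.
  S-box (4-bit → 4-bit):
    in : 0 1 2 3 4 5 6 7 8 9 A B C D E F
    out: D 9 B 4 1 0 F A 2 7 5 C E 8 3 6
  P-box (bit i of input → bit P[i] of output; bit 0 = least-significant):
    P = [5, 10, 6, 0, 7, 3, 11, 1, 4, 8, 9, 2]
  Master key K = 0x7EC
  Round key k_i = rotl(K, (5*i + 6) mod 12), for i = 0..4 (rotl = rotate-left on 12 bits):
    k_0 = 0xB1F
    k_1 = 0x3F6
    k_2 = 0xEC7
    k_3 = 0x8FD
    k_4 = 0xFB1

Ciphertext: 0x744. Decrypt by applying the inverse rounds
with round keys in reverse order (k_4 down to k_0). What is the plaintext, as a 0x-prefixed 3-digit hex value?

s_0 = ciphertext = 0x744
s_1 = InvRound(s_0, k_4) = 0x1A0
s_2 = InvRound(s_1, k_3) = 0x2FB
s_3 = InvRound(s_2, k_2) = 0x1FE
s_4 = InvRound(s_3, k_1) = 0x385
s_5 = InvRound(s_4, k_0) = 0x465

0x465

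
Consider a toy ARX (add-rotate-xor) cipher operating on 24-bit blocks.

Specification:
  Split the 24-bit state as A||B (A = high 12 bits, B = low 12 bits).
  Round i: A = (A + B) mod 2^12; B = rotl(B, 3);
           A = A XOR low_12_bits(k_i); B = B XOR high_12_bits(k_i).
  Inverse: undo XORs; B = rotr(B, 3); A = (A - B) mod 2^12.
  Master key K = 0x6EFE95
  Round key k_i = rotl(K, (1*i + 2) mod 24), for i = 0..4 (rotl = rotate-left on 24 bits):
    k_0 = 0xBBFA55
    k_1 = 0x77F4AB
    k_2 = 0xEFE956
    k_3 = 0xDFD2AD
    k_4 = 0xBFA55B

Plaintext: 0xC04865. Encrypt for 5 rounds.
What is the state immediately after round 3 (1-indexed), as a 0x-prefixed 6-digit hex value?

s_0 = plaintext = 0xC04865
s_1 = Round(s_0, k_0) = 0xE3C893
s_2 = Round(s_1, k_1) = 0x2643E3
s_3 = Round(s_2, k_2) = 0xF111E7
s_4 = Round(s_3, k_3) = 0x2552C5
s_5 = Round(s_4, k_4) = 0x041DD3

0xF111E7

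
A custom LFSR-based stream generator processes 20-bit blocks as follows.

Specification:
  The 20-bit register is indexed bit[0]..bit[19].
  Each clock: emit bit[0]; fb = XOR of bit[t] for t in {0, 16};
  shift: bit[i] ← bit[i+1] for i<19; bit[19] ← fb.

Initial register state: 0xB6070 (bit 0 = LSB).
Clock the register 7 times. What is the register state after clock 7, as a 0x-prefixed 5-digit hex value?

reg_0 = 0xB6070
clock 1: out=0, reg = 0xDB038
clock 2: out=0, reg = 0xED81C
clock 3: out=0, reg = 0x76C0E
clock 4: out=0, reg = 0xBB607
clock 5: out=1, reg = 0x5DB03
clock 6: out=1, reg = 0x2ED81
clock 7: out=1, reg = 0x976C0

0x976C0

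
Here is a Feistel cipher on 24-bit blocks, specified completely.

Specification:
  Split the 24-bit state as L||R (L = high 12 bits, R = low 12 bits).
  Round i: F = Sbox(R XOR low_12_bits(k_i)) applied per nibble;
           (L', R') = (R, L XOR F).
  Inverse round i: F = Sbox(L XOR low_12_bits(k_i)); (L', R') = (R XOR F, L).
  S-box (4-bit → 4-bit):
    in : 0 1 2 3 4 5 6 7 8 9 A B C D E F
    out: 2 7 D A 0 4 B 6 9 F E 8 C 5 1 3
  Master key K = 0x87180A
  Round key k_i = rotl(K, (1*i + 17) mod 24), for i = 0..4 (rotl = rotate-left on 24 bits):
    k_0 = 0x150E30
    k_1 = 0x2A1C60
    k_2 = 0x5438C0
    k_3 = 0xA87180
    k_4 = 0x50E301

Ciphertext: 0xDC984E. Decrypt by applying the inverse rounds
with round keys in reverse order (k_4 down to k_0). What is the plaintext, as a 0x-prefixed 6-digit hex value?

0x137B4F

s_0 = ciphertext = 0xDC984E
s_1 = InvRound(s_0, k_4) = 0x987DC9
s_2 = InvRound(s_1, k_3) = 0x4EF987
s_3 = InvRound(s_2, k_2) = 0x5544EF
s_4 = InvRound(s_3, k_1) = 0xB4F554
s_5 = InvRound(s_4, k_0) = 0x137B4F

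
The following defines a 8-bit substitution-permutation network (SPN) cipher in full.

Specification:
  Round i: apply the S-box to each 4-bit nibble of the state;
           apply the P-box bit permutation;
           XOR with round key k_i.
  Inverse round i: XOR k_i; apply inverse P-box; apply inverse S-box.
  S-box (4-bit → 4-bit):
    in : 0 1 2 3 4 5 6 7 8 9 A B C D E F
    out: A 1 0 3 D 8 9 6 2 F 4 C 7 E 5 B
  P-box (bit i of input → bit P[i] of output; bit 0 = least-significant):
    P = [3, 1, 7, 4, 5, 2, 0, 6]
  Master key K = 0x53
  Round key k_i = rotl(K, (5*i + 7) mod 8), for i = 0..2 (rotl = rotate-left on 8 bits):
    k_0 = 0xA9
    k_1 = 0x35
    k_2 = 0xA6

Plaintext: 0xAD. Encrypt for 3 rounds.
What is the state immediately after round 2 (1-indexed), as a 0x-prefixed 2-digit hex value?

s_0 = plaintext = 0xAD
s_1 = Round(s_0, k_0) = 0x3A
s_2 = Round(s_1, k_1) = 0x91
s_3 = Round(s_2, k_2) = 0xCB

0x91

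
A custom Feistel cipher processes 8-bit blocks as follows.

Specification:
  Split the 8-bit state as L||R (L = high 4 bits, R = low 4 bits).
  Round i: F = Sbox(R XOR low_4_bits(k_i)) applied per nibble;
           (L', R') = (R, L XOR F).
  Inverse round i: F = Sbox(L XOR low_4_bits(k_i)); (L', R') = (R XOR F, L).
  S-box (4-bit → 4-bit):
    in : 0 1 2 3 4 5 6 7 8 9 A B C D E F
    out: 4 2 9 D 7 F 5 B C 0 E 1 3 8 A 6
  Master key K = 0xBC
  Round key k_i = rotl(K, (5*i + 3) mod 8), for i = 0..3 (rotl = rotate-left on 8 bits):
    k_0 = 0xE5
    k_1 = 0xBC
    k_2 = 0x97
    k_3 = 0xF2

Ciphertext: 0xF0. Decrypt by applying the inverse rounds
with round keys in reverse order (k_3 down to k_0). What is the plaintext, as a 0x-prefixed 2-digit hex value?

0x07

s_0 = ciphertext = 0xF0
s_1 = InvRound(s_0, k_3) = 0x8F
s_2 = InvRound(s_1, k_2) = 0x98
s_3 = InvRound(s_2, k_1) = 0x79
s_4 = InvRound(s_3, k_0) = 0x07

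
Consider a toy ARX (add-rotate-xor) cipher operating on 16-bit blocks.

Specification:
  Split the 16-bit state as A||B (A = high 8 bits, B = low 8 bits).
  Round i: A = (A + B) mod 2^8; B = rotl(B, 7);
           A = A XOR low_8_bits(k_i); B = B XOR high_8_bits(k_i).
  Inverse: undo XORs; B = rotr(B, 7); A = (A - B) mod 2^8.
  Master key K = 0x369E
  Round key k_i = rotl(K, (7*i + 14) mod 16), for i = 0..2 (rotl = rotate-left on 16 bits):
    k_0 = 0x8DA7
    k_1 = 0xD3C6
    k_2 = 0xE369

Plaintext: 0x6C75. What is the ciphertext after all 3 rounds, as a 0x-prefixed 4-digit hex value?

0x6AC7

s_0 = plaintext = 0x6C75
s_1 = Round(s_0, k_0) = 0x4637
s_2 = Round(s_1, k_1) = 0xBB48
s_3 = Round(s_2, k_2) = 0x6AC7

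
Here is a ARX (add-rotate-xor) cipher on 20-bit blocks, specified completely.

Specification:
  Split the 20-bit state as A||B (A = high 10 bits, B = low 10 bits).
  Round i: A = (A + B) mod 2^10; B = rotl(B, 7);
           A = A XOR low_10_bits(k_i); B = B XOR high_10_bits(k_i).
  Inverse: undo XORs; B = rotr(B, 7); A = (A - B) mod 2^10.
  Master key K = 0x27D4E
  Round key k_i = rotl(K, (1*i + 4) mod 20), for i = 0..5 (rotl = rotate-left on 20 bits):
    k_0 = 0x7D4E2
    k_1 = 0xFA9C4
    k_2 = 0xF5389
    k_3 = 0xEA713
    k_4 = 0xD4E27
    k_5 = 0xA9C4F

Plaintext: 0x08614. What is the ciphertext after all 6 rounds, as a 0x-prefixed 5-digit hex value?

s_0 = plaintext = 0x08614
s_1 = Round(s_0, k_0) = 0xB5FB7
s_2 = Round(s_1, k_1) = 0xD281C
s_3 = Round(s_2, k_2) = 0x3BDD7
s_4 = Round(s_3, k_3) = 0x75413
s_5 = Round(s_4, k_4) = 0xF3ED1
s_6 = Round(s_5, k_5) = 0xBBE7D

0xBBE7D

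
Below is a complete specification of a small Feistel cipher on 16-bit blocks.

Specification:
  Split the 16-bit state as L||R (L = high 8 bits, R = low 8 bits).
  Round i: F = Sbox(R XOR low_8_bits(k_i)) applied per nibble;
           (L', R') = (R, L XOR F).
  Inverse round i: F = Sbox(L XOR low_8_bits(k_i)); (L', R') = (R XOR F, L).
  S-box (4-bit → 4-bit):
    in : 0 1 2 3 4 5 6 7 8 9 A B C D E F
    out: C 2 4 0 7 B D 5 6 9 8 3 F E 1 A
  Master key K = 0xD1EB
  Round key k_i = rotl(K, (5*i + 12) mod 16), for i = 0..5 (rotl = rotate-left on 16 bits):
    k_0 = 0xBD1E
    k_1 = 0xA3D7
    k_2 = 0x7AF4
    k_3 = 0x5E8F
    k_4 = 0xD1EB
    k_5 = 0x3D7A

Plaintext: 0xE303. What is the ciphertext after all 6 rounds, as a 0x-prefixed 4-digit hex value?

s_0 = plaintext = 0xE303
s_1 = Round(s_0, k_0) = 0x03CD
s_2 = Round(s_1, k_1) = 0xCD2B
s_3 = Round(s_2, k_2) = 0x2B27
s_4 = Round(s_3, k_3) = 0x27AD
s_5 = Round(s_4, k_4) = 0xAD5A
s_6 = Round(s_5, k_5) = 0x5AE1

0x5AE1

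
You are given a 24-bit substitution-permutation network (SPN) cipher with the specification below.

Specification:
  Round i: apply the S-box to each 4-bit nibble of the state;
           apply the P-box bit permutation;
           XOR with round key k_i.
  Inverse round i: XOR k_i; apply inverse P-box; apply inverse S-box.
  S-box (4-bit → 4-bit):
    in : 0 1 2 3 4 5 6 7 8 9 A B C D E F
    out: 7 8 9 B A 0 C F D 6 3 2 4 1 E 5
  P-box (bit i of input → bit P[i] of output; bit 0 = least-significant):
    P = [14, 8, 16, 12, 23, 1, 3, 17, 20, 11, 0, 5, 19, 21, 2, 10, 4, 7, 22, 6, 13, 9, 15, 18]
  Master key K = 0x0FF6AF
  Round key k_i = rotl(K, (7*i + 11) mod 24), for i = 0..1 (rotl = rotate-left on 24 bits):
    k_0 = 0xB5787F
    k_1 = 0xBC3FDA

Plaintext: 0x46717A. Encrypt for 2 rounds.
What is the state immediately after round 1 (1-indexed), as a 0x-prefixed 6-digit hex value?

0x5B3F11

s_0 = plaintext = 0x46717A
s_1 = Round(s_0, k_0) = 0x5B3F11
s_2 = Round(s_1, k_1) = 0x862B5B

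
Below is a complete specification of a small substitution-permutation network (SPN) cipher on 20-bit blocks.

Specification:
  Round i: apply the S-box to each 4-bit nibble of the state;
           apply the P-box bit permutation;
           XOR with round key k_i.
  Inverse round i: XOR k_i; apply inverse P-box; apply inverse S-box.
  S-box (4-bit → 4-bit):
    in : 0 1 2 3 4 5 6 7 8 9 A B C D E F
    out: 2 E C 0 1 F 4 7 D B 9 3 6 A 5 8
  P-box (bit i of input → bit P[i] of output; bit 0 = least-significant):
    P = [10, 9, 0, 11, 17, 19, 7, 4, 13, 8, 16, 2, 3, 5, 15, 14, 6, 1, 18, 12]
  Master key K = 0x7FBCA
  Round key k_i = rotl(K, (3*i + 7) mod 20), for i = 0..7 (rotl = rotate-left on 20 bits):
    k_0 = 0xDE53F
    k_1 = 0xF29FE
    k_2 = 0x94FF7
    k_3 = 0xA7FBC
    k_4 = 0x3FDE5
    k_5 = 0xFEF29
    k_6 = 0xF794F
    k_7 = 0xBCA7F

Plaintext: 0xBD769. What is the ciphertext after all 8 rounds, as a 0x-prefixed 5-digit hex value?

s_0 = plaintext = 0xBD769
s_1 = Round(s_0, k_0) = 0xC8ADD
s_2 = Round(s_1, k_1) = 0x3C3E0
s_3 = Round(s_2, k_2) = 0xBCD57
s_4 = Round(s_3, k_3) = 0x0F84B
s_5 = Round(s_4, k_4) = 0x09BE3
s_6 = Round(s_5, k_5) = 0xD8E83
s_7 = Round(s_6, k_6) = 0xC89D5
s_8 = Round(s_7, k_7) = 0x72560

0x72560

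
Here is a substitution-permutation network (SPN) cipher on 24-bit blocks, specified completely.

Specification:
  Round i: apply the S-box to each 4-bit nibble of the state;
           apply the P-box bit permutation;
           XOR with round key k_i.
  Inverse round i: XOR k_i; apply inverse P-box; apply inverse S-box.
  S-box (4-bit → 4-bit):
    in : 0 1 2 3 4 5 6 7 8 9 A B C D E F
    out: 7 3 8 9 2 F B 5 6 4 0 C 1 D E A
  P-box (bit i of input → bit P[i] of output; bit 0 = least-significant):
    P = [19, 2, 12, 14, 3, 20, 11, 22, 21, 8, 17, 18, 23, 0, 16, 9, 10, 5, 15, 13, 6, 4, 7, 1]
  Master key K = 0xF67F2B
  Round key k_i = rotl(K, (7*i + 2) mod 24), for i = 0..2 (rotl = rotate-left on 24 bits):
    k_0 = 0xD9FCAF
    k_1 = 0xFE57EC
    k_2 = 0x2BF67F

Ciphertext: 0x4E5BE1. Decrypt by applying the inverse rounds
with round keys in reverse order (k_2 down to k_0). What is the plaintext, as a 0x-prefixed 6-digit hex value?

0x860A1F

s_0 = ciphertext = 0x4E5BE1
s_1 = InvRound(s_0, k_2) = 0xED96D4
s_2 = InvRound(s_1, k_1) = 0x489812
s_3 = InvRound(s_2, k_0) = 0x860A1F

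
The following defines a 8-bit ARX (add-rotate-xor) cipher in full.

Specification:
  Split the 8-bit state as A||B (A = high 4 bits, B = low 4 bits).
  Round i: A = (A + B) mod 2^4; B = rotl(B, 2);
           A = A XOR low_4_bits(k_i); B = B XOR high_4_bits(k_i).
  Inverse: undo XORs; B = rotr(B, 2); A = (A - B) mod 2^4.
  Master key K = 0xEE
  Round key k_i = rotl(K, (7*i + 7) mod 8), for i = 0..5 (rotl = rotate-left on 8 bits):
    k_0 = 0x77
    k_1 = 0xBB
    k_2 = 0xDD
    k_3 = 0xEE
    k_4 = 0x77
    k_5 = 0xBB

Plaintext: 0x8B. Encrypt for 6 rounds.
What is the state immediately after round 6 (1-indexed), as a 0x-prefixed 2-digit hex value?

0x82

s_0 = plaintext = 0x8B
s_1 = Round(s_0, k_0) = 0x49
s_2 = Round(s_1, k_1) = 0x6D
s_3 = Round(s_2, k_2) = 0xEA
s_4 = Round(s_3, k_3) = 0x64
s_5 = Round(s_4, k_4) = 0xD6
s_6 = Round(s_5, k_5) = 0x82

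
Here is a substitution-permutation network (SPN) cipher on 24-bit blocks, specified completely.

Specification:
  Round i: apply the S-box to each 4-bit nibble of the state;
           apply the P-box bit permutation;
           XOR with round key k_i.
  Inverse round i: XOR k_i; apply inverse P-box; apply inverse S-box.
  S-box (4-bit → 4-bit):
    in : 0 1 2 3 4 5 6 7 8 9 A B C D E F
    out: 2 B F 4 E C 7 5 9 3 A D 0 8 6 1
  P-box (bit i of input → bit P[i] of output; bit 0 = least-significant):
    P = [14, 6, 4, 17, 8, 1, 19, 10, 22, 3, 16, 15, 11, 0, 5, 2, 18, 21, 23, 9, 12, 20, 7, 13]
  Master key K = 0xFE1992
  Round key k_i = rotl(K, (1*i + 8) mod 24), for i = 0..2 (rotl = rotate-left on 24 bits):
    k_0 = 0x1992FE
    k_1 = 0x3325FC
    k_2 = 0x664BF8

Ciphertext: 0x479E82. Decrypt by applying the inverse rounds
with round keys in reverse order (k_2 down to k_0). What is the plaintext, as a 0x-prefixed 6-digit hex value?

s_0 = ciphertext = 0x479E82
s_1 = InvRound(s_0, k_2) = 0xF03416
s_2 = InvRound(s_1, k_1) = 0x73369A
s_3 = InvRound(s_2, k_0) = 0xD0585A

0xD0585A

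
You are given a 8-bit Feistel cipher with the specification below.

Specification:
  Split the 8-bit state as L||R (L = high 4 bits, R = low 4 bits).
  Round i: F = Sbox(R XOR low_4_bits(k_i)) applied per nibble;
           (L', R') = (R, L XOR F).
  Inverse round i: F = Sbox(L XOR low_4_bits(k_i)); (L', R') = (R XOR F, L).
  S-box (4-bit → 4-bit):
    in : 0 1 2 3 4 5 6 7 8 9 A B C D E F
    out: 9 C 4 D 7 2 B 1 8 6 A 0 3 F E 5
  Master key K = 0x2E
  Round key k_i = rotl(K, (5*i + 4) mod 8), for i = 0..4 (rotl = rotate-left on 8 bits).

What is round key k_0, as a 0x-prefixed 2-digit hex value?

K = 0x2E
k_0 = rotl(K, (5*0+4) mod 8) = rotl(K, 4) = 0xE2

0xE2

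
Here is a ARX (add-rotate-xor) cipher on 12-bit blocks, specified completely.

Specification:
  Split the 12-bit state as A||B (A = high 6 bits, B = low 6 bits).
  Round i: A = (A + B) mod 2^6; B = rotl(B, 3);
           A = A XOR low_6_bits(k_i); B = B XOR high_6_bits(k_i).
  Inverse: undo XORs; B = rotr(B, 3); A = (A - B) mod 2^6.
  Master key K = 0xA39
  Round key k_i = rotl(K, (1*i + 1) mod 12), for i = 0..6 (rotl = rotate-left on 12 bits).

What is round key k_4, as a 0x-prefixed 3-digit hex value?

K = 0xA39
k_0 = rotl(K, (1*0+1) mod 12) = rotl(K, 1) = 0x473
k_1 = rotl(K, (1*1+1) mod 12) = rotl(K, 2) = 0x8E6
k_2 = rotl(K, (1*2+1) mod 12) = rotl(K, 3) = 0x1CD
k_3 = rotl(K, (1*3+1) mod 12) = rotl(K, 4) = 0x39A
k_4 = rotl(K, (1*4+1) mod 12) = rotl(K, 5) = 0x734

0x734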